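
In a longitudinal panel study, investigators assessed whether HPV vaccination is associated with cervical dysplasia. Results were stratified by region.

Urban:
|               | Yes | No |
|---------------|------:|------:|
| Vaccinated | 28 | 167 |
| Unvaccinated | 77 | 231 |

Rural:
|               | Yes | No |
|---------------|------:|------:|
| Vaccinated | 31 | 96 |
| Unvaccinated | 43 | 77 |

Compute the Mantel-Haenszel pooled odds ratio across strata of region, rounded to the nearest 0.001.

OR_MH = Σ(aᵢdᵢ/nᵢ) / Σ(bᵢcᵢ/nᵢ), where nᵢ is the stratum total.
Stratum 1 (Urban): n = 503; a·d/n = 28·231/503 = 12.8588; b·c/n = 167·77/503 = 25.5646
Stratum 2 (Rural): n = 247; a·d/n = 31·77/247 = 9.6640; b·c/n = 96·43/247 = 16.7126
OR_MH = (12.8588 + 9.6640) / (25.5646 + 16.7126) = 22.5228 / 42.2772 = 0.53274

0.533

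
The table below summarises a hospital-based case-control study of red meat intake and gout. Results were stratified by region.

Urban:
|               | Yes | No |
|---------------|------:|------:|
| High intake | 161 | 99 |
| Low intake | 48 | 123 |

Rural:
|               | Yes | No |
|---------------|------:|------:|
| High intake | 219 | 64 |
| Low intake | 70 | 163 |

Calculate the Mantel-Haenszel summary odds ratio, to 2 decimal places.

OR_MH = Σ(aᵢdᵢ/nᵢ) / Σ(bᵢcᵢ/nᵢ), where nᵢ is the stratum total.
Stratum 1 (Urban): n = 431; a·d/n = 161·123/431 = 45.9466; b·c/n = 99·48/431 = 11.0255
Stratum 2 (Rural): n = 516; a·d/n = 219·163/516 = 69.1802; b·c/n = 64·70/516 = 8.6822
OR_MH = (45.9466 + 69.1802) / (11.0255 + 8.6822) = 115.1269 / 19.7077 = 5.84172

5.84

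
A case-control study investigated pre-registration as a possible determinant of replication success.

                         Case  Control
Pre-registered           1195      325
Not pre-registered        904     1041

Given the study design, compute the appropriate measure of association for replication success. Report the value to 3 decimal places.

4.234

Cells: a = 1195, b = 325, c = 904, d = 1041.
This is a case-control study: participants were sampled on outcome status, so risks in the source population cannot be estimated directly — relative risk is not valid here. The odds ratio is the appropriate measure.
OR = (a·d)/(b·c) = (1195 × 1041) / (325 × 904) = 1243995 / 293800 = 4.23416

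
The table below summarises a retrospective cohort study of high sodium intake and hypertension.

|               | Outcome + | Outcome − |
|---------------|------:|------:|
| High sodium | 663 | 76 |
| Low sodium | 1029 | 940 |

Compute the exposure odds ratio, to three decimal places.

Cells: a = 663, b = 76, c = 1029, d = 940.
OR = (a·d)/(b·c) = (663 × 940) / (76 × 1029) = 623220 / 78204 = 7.96916
The odds of hypertension are about 7.97 times as high in the high sodium group.

7.969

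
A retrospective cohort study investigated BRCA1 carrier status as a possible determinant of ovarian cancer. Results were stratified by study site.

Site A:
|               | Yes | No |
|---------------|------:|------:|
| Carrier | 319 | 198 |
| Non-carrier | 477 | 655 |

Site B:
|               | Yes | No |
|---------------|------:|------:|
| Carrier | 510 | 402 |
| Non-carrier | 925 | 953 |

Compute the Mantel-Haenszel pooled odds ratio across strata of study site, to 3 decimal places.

1.579

OR_MH = Σ(aᵢdᵢ/nᵢ) / Σ(bᵢcᵢ/nᵢ), where nᵢ is the stratum total.
Stratum 1 (Site A): n = 1649; a·d/n = 319·655/1649 = 126.7101; b·c/n = 198·477/1649 = 57.2747
Stratum 2 (Site B): n = 2790; a·d/n = 510·953/2790 = 174.2043; b·c/n = 402·925/2790 = 133.2796
OR_MH = (126.7101 + 174.2043) / (57.2747 + 133.2796) = 300.9144 / 190.5543 = 1.57915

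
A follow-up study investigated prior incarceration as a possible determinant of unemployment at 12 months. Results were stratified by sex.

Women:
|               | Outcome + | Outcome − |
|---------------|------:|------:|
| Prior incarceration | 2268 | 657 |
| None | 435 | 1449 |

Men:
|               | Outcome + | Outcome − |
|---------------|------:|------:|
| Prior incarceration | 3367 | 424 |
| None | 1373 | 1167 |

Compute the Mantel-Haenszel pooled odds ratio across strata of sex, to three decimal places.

8.614

OR_MH = Σ(aᵢdᵢ/nᵢ) / Σ(bᵢcᵢ/nᵢ), where nᵢ is the stratum total.
Stratum 1 (Women): n = 4809; a·d/n = 2268·1449/4809 = 683.3712; b·c/n = 657·435/4809 = 59.4292
Stratum 2 (Men): n = 6331; a·d/n = 3367·1167/6331 = 620.6427; b·c/n = 424·1373/6331 = 91.9526
OR_MH = (683.3712 + 620.6427) / (59.4292 + 91.9526) = 1304.0139 / 151.3818 = 8.61407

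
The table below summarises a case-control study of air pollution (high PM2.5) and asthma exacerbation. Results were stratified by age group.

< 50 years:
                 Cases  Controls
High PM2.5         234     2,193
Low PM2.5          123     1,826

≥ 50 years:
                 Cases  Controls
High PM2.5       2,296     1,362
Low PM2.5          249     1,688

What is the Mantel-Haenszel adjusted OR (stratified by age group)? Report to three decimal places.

6.465

OR_MH = Σ(aᵢdᵢ/nᵢ) / Σ(bᵢcᵢ/nᵢ), where nᵢ is the stratum total.
Stratum 1 (< 50 years): n = 4376; a·d/n = 234·1826/4376 = 97.6426; b·c/n = 2193·123/4376 = 61.6405
Stratum 2 (≥ 50 years): n = 5595; a·d/n = 2296·1688/5595 = 692.6985; b·c/n = 1362·249/5595 = 60.6145
OR_MH = (97.6426 + 692.6985) / (61.6405 + 60.6145) = 790.3411 / 122.2550 = 6.46469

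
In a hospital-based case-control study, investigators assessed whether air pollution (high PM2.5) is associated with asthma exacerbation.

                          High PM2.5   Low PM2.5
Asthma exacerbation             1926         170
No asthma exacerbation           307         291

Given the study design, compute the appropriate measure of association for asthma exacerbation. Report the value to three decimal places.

Reading the table with exposure as columns: a = 1926 (High PM2.5, case), b = 307 (High PM2.5, non-case), c = 170 (Low PM2.5, case), d = 291.
This is a hospital-based case-control study: participants were sampled on outcome status, so risks in the source population cannot be estimated directly — relative risk is not valid here. The odds ratio is the appropriate measure.
OR = (a·d)/(b·c) = (1926 × 291) / (307 × 170) = 560466 / 52190 = 10.73895

10.739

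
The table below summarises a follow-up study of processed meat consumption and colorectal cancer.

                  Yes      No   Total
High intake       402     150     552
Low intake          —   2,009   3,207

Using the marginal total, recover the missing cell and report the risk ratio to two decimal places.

1.95

The missing cell is in the unexposed row: 3207 − 2009 = 1198.
So a = 402, b = 150, c = 1198, d = 2009.
RR = [a/(a+b)] / [c/(c+d)] = (402/552) / (1198/3207) = 0.72826/0.37356 = 1.94953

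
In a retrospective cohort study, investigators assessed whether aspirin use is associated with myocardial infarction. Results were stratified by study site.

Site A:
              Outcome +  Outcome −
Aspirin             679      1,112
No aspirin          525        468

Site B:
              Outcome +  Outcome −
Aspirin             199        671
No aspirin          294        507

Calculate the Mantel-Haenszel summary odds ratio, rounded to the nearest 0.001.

OR_MH = Σ(aᵢdᵢ/nᵢ) / Σ(bᵢcᵢ/nᵢ), where nᵢ is the stratum total.
Stratum 1 (Site A): n = 2784; a·d/n = 679·468/2784 = 114.1422; b·c/n = 1112·525/2784 = 209.6983
Stratum 2 (Site B): n = 1671; a·d/n = 199·507/1671 = 60.3788; b·c/n = 671·294/1671 = 118.0575
OR_MH = (114.1422 + 60.3788) / (209.6983 + 118.0575) = 174.5211 / 327.7557 = 0.53247

0.532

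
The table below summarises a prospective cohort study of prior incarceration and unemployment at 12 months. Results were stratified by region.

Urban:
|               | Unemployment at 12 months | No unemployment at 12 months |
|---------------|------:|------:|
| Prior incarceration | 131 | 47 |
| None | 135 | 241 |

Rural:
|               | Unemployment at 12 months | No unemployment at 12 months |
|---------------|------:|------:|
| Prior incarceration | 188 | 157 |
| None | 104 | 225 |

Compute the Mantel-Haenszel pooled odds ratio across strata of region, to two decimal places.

3.36

OR_MH = Σ(aᵢdᵢ/nᵢ) / Σ(bᵢcᵢ/nᵢ), where nᵢ is the stratum total.
Stratum 1 (Urban): n = 554; a·d/n = 131·241/554 = 56.9874; b·c/n = 47·135/554 = 11.4531
Stratum 2 (Rural): n = 674; a·d/n = 188·225/674 = 62.7596; b·c/n = 157·104/674 = 24.2255
OR_MH = (56.9874 + 62.7596) / (11.4531 + 24.2255) = 119.7470 / 35.6786 = 3.35627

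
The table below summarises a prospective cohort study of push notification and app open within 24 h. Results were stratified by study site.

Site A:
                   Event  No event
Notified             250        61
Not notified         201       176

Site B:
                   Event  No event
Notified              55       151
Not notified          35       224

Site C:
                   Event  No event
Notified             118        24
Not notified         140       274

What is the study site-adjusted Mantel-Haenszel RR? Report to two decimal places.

RR_MH = Σ(aᵢ·n₀ᵢ/nᵢ) / Σ(cᵢ·n₁ᵢ/nᵢ), with n₁ᵢ = aᵢ+bᵢ (exposed), n₀ᵢ = cᵢ+dᵢ (unexposed), nᵢ = n₁ᵢ+n₀ᵢ.
Stratum 1 (Site A): n₁ = 311, n₀ = 377, n = 688; a·n₀/n = 250·377/688 = 136.9913; c·n₁/n = 201·311/688 = 90.8590
Stratum 2 (Site B): n₁ = 206, n₀ = 259, n = 465; a·n₀/n = 55·259/465 = 30.6344; c·n₁/n = 35·206/465 = 15.5054
Stratum 3 (Site C): n₁ = 142, n₀ = 414, n = 556; a·n₀/n = 118·414/556 = 87.8633; c·n₁/n = 140·142/556 = 35.7554
RR_MH = (136.9913 + 30.6344 + 87.8633) / (90.8590 + 15.5054 + 35.7554) = 255.4890 / 142.1198 = 1.79770

1.80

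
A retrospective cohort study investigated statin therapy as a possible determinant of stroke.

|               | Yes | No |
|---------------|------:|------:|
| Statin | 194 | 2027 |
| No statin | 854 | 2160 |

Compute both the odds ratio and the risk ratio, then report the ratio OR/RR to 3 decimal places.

Cells: a = 194, b = 2027, c = 854, d = 2160.
OR = (194·2160)/(2027·854) = 419040/1731058 = 0.24207
Risk in exposed = 194/2221 = 0.08735; risk in unexposed = 854/3014 = 0.28334; RR = 0.30828
OR/RR = 0.24207 / 0.30828 = 0.78525
The outcome is not rare, so the OR lies further from 1 than the RR.

0.785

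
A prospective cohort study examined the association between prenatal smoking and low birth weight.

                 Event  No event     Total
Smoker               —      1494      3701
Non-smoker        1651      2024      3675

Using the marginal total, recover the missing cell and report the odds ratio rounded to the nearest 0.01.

The missing cell is in the exposed row: 3701 − 1494 = 2207.
So a = 2207, b = 1494, c = 1651, d = 2024.
OR = (a·d)/(b·c) = (2207 × 2024) / (1494 × 1651) = 4466968 / 2466594 = 1.81099

1.81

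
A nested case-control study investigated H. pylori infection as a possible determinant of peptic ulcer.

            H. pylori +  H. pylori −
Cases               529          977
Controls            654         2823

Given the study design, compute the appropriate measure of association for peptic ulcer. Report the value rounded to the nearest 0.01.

2.34

Reading the table with exposure as columns: a = 529 (H. pylori +, case), b = 654 (H. pylori +, non-case), c = 977 (H. pylori −, case), d = 2823.
This is a nested case-control study: participants were sampled on outcome status, so risks in the source population cannot be estimated directly — relative risk is not valid here. The odds ratio is the appropriate measure.
OR = (a·d)/(b·c) = (529 × 2823) / (654 × 977) = 1493367 / 638958 = 2.33719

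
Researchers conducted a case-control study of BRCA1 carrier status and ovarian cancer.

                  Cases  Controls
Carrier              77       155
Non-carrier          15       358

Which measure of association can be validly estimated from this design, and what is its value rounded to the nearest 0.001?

Cells: a = 77, b = 155, c = 15, d = 358.
This is a case-control study: participants were sampled on outcome status, so risks in the source population cannot be estimated directly — relative risk is not valid here. The odds ratio is the appropriate measure.
OR = (a·d)/(b·c) = (77 × 358) / (155 × 15) = 27566 / 2325 = 11.85634

11.856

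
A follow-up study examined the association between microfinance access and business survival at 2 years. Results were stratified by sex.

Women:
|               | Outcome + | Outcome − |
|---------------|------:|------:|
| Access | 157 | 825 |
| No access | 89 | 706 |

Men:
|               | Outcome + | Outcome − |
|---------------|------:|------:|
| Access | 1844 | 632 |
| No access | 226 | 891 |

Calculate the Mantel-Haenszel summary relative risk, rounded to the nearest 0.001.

3.140

RR_MH = Σ(aᵢ·n₀ᵢ/nᵢ) / Σ(cᵢ·n₁ᵢ/nᵢ), with n₁ᵢ = aᵢ+bᵢ (exposed), n₀ᵢ = cᵢ+dᵢ (unexposed), nᵢ = n₁ᵢ+n₀ᵢ.
Stratum 1 (Women): n₁ = 982, n₀ = 795, n = 1777; a·n₀/n = 157·795/1777 = 70.2392; c·n₁/n = 89·982/1777 = 49.1829
Stratum 2 (Men): n₁ = 2476, n₀ = 1117, n = 3593; a·n₀/n = 1844·1117/3593 = 573.2669; c·n₁/n = 226·2476/3593 = 155.7406
RR_MH = (70.2392 + 573.2669) / (49.1829 + 155.7406) = 643.5061 / 204.9235 = 3.14023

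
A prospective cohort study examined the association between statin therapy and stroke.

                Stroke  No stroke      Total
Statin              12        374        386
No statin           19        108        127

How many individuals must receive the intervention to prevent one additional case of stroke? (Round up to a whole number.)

Risk in treated group = 12/386 = 0.03109; risk in control = 19/127 = 0.14961.
Absolute risk reduction = 0.14961 − 0.03109 = 0.11852
NNT = 1 / ARR = 1 / 0.11852 = 8.438 → round up → 9

9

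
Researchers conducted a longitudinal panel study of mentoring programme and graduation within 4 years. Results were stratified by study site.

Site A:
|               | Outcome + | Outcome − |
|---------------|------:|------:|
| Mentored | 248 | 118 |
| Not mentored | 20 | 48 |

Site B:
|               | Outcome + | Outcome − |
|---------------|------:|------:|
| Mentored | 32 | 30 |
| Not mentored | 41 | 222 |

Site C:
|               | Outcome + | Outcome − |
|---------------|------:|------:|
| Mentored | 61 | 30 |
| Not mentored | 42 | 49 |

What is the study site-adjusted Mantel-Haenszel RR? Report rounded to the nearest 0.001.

RR_MH = Σ(aᵢ·n₀ᵢ/nᵢ) / Σ(cᵢ·n₁ᵢ/nᵢ), with n₁ᵢ = aᵢ+bᵢ (exposed), n₀ᵢ = cᵢ+dᵢ (unexposed), nᵢ = n₁ᵢ+n₀ᵢ.
Stratum 1 (Site A): n₁ = 366, n₀ = 68, n = 434; a·n₀/n = 248·68/434 = 38.8571; c·n₁/n = 20·366/434 = 16.8664
Stratum 2 (Site B): n₁ = 62, n₀ = 263, n = 325; a·n₀/n = 32·263/325 = 25.8954; c·n₁/n = 41·62/325 = 7.8215
Stratum 3 (Site C): n₁ = 91, n₀ = 91, n = 182; a·n₀/n = 61·91/182 = 30.5000; c·n₁/n = 42·91/182 = 21.0000
RR_MH = (38.8571 + 25.8954 + 30.5000) / (16.8664 + 7.8215 + 21.0000) = 95.2525 / 45.6879 = 2.08485

2.085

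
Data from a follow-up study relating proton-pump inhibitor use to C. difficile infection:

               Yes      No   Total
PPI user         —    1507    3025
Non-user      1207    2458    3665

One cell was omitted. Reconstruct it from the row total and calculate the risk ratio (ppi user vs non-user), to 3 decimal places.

The missing cell is in the exposed row: 3025 − 1507 = 1518.
So a = 1518, b = 1507, c = 1207, d = 2458.
RR = [a/(a+b)] / [c/(c+d)] = (1518/3025) / (1207/3665) = 0.50182/0.32933 = 1.52375

1.524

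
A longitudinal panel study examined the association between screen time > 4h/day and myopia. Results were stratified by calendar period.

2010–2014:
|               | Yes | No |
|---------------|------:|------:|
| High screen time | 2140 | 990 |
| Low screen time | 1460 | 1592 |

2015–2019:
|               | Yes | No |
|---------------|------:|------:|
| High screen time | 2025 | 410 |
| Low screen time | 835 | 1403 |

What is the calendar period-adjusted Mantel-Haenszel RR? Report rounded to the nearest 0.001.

RR_MH = Σ(aᵢ·n₀ᵢ/nᵢ) / Σ(cᵢ·n₁ᵢ/nᵢ), with n₁ᵢ = aᵢ+bᵢ (exposed), n₀ᵢ = cᵢ+dᵢ (unexposed), nᵢ = n₁ᵢ+n₀ᵢ.
Stratum 1 (2010–2014): n₁ = 3130, n₀ = 3052, n = 6182; a·n₀/n = 2140·3052/6182 = 1056.4995; c·n₁/n = 1460·3130/6182 = 739.2106
Stratum 2 (2015–2019): n₁ = 2435, n₀ = 2238, n = 4673; a·n₀/n = 2025·2238/4673 = 969.8160; c·n₁/n = 835·2435/4673 = 435.1006
RR_MH = (1056.4995 + 969.8160) / (739.2106 + 435.1006) = 2026.3155 / 1174.3112 = 1.72554

1.726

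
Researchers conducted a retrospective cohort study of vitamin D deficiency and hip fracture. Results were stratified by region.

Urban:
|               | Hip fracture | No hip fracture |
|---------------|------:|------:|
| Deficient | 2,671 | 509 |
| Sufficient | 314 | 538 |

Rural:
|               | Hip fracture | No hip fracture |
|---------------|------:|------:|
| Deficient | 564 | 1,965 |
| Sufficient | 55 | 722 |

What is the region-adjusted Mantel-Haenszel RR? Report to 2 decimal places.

2.41

RR_MH = Σ(aᵢ·n₀ᵢ/nᵢ) / Σ(cᵢ·n₁ᵢ/nᵢ), with n₁ᵢ = aᵢ+bᵢ (exposed), n₀ᵢ = cᵢ+dᵢ (unexposed), nᵢ = n₁ᵢ+n₀ᵢ.
Stratum 1 (Urban): n₁ = 3180, n₀ = 852, n = 4032; a·n₀/n = 2671·852/4032 = 564.4077; c·n₁/n = 314·3180/4032 = 247.6488
Stratum 2 (Rural): n₁ = 2529, n₀ = 777, n = 3306; a·n₀/n = 564·777/3306 = 132.5554; c·n₁/n = 55·2529/3306 = 42.0735
RR_MH = (564.4077 + 132.5554) / (247.6488 + 42.0735) = 696.9631 / 289.7223 = 2.40562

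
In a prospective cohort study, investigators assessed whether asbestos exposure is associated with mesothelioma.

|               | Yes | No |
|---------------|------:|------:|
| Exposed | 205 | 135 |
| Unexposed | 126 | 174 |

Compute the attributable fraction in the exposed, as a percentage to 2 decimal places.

Cells: a = 205, b = 135, c = 126, d = 174.
Risk in exposed = 205/340 = 0.60294; risk in unexposed = 126/300 = 0.42000.
RR = 0.60294/0.42000 = 1.43557
AR% = (RR − 1)/RR × 100 = (1.43557 − 1)/1.43557 × 100 = 30.3415%

30.34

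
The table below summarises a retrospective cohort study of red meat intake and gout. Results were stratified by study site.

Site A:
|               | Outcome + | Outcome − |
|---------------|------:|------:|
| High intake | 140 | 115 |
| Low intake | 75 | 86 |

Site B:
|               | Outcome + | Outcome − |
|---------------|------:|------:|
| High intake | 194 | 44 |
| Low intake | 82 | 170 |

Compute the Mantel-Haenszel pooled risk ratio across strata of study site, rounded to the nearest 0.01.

RR_MH = Σ(aᵢ·n₀ᵢ/nᵢ) / Σ(cᵢ·n₁ᵢ/nᵢ), with n₁ᵢ = aᵢ+bᵢ (exposed), n₀ᵢ = cᵢ+dᵢ (unexposed), nᵢ = n₁ᵢ+n₀ᵢ.
Stratum 1 (Site A): n₁ = 255, n₀ = 161, n = 416; a·n₀/n = 140·161/416 = 54.1827; c·n₁/n = 75·255/416 = 45.9736
Stratum 2 (Site B): n₁ = 238, n₀ = 252, n = 490; a·n₀/n = 194·252/490 = 99.7714; c·n₁/n = 82·238/490 = 39.8286
RR_MH = (54.1827 + 99.7714) / (45.9736 + 39.8286) = 153.9541 / 85.8021 = 1.79429

1.79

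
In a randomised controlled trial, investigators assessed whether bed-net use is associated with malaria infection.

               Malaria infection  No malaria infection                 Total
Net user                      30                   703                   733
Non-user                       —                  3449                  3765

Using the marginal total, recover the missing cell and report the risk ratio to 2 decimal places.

The missing cell is in the unexposed row: 3765 − 3449 = 316.
So a = 30, b = 703, c = 316, d = 3449.
RR = [a/(a+b)] / [c/(c+d)] = (30/733) / (316/3765) = 0.04093/0.08393 = 0.48764

0.49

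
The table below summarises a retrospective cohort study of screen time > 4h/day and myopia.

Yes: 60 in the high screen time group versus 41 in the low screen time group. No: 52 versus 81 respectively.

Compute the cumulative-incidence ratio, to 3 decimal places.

From the description: a = 60, b = 52, c = 41, d = 81.
Risk in exposed = 60/112 = 0.53571; risk in unexposed = 41/122 = 0.33607.
RR = 0.53571 / 0.33607 = 1.59408
The risk among the exposed is 1.59 times that among the unexposed.

1.594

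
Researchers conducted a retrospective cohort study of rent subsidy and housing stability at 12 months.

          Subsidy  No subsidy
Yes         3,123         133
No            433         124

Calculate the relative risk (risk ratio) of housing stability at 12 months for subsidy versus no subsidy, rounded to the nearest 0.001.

Reading the table with exposure as columns: a = 3123 (Subsidy, case), b = 433 (Subsidy, non-case), c = 133 (No subsidy, case), d = 124.
Risk in exposed = 3123/3556 = 0.87823; risk in unexposed = 133/257 = 0.51751.
RR = 0.87823 / 0.51751 = 1.69704
The risk among the exposed is 1.70 times that among the unexposed.

1.697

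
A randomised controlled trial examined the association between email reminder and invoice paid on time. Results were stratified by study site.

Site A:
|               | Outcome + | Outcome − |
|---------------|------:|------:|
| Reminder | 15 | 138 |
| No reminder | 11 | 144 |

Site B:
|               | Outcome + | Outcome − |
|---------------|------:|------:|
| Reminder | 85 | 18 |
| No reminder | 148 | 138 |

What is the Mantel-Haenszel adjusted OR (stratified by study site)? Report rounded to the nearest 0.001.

3.156

OR_MH = Σ(aᵢdᵢ/nᵢ) / Σ(bᵢcᵢ/nᵢ), where nᵢ is the stratum total.
Stratum 1 (Site A): n = 308; a·d/n = 15·144/308 = 7.0130; b·c/n = 138·11/308 = 4.9286
Stratum 2 (Site B): n = 389; a·d/n = 85·138/389 = 30.1542; b·c/n = 18·148/389 = 6.8483
OR_MH = (7.0130 + 30.1542) / (4.9286 + 6.8483) = 37.1672 / 11.7769 = 3.15594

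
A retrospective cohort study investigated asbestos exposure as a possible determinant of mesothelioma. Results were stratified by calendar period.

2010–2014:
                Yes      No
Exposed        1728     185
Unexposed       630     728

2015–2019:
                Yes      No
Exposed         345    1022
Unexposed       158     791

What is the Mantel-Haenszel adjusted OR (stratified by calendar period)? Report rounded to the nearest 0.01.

OR_MH = Σ(aᵢdᵢ/nᵢ) / Σ(bᵢcᵢ/nᵢ), where nᵢ is the stratum total.
Stratum 1 (2010–2014): n = 3271; a·d/n = 1728·728/3271 = 384.5870; b·c/n = 185·630/3271 = 35.6313
Stratum 2 (2015–2019): n = 2316; a·d/n = 345·791/2316 = 117.8303; b·c/n = 1022·158/2316 = 69.7219
OR_MH = (384.5870 + 117.8303) / (35.6313 + 69.7219) = 502.4173 / 105.3532 = 4.76888

4.77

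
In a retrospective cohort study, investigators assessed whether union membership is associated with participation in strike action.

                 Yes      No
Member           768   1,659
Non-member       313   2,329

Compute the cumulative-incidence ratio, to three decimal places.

2.671

Cells: a = 768, b = 1659, c = 313, d = 2329.
Risk in exposed = 768/2427 = 0.31644; risk in unexposed = 313/2642 = 0.11847.
RR = 0.31644 / 0.11847 = 2.67104
The risk among the exposed is 2.67 times that among the unexposed.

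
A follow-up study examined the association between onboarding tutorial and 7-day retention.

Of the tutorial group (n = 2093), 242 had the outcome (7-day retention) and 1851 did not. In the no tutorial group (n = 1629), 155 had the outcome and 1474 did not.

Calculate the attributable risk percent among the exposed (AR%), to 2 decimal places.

17.71

From the description: a = 242, b = 1851, c = 155, d = 1474.
Risk in exposed = 242/2093 = 0.11562; risk in unexposed = 155/1629 = 0.09515.
RR = 0.11562/0.09515 = 1.21517
AR% = (RR − 1)/RR × 100 = (1.21517 − 1)/1.21517 × 100 = 17.7067%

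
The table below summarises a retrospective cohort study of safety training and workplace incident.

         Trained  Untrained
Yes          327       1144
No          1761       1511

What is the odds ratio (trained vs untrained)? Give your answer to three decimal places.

0.245

Reading the table with exposure as columns: a = 327 (Trained, case), b = 1761 (Trained, non-case), c = 1144 (Untrained, case), d = 1511.
OR = (a·d)/(b·c) = (327 × 1511) / (1761 × 1144) = 494097 / 2014584 = 0.24526
Exposure is associated with lower odds of workplace incident (OR = 0.25 < 1).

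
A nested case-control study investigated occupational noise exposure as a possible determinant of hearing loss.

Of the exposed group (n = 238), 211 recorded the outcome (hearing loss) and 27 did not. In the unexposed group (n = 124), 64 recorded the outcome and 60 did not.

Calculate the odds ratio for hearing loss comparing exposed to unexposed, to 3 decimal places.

From the description: a = 211, b = 27, c = 64, d = 60.
OR = (a·d)/(b·c) = (211 × 60) / (27 × 64) = 12660 / 1728 = 7.32639
The odds of hearing loss are about 7.33 times as high in the exposed group.

7.326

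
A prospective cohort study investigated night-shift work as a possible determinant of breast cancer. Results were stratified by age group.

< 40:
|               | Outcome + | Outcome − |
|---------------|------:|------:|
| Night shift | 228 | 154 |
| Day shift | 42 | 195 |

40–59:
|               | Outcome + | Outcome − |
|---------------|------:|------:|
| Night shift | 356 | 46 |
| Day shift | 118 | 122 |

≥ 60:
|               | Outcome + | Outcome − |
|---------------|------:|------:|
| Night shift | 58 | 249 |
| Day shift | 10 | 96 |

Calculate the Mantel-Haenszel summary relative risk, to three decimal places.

RR_MH = Σ(aᵢ·n₀ᵢ/nᵢ) / Σ(cᵢ·n₁ᵢ/nᵢ), with n₁ᵢ = aᵢ+bᵢ (exposed), n₀ᵢ = cᵢ+dᵢ (unexposed), nᵢ = n₁ᵢ+n₀ᵢ.
Stratum 1 (< 40): n₁ = 382, n₀ = 237, n = 619; a·n₀/n = 228·237/619 = 87.2956; c·n₁/n = 42·382/619 = 25.9192
Stratum 2 (40–59): n₁ = 402, n₀ = 240, n = 642; a·n₀/n = 356·240/642 = 133.0841; c·n₁/n = 118·402/642 = 73.8879
Stratum 3 (≥ 60): n₁ = 307, n₀ = 106, n = 413; a·n₀/n = 58·106/413 = 14.8862; c·n₁/n = 10·307/413 = 7.4334
RR_MH = (87.2956 + 133.0841 + 14.8862) / (25.9192 + 73.8879 + 7.4334) = 235.2659 / 107.2405 = 2.19382

2.194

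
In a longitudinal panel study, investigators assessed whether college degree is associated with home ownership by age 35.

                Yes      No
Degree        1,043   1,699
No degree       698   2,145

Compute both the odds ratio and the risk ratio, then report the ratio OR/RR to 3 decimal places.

Cells: a = 1043, b = 1699, c = 698, d = 2145.
OR = (1043·2145)/(1699·698) = 2237235/1185902 = 1.88653
Risk in exposed = 1043/2742 = 0.38038; risk in unexposed = 698/2843 = 0.24552; RR = 1.54931
OR/RR = 1.88653 / 1.54931 = 1.21766
The outcome is not rare, so the OR lies further from 1 than the RR.

1.218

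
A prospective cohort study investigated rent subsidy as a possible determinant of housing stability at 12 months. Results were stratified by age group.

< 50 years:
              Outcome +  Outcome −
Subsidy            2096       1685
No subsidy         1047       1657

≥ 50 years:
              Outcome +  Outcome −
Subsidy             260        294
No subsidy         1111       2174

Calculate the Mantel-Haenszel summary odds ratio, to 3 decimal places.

1.912

OR_MH = Σ(aᵢdᵢ/nᵢ) / Σ(bᵢcᵢ/nᵢ), where nᵢ is the stratum total.
Stratum 1 (< 50 years): n = 6485; a·d/n = 2096·1657/6485 = 535.5547; b·c/n = 1685·1047/6485 = 272.0424
Stratum 2 (≥ 50 years): n = 3839; a·d/n = 260·2174/3839 = 147.2363; b·c/n = 294·1111/3839 = 85.0831
OR_MH = (535.5547 + 147.2363) / (272.0424 + 85.0831) = 682.7909 / 357.1255 = 1.91191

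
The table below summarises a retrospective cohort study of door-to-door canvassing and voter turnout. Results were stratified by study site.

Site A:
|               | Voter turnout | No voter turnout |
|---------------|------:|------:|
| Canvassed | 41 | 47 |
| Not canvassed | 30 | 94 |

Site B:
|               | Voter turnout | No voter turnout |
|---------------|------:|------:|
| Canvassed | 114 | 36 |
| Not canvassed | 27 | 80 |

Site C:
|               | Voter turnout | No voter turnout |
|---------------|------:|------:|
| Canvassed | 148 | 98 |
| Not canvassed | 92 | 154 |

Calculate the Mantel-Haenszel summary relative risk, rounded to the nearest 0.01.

RR_MH = Σ(aᵢ·n₀ᵢ/nᵢ) / Σ(cᵢ·n₁ᵢ/nᵢ), with n₁ᵢ = aᵢ+bᵢ (exposed), n₀ᵢ = cᵢ+dᵢ (unexposed), nᵢ = n₁ᵢ+n₀ᵢ.
Stratum 1 (Site A): n₁ = 88, n₀ = 124, n = 212; a·n₀/n = 41·124/212 = 23.9811; c·n₁/n = 30·88/212 = 12.4528
Stratum 2 (Site B): n₁ = 150, n₀ = 107, n = 257; a·n₀/n = 114·107/257 = 47.4630; c·n₁/n = 27·150/257 = 15.7588
Stratum 3 (Site C): n₁ = 246, n₀ = 246, n = 492; a·n₀/n = 148·246/492 = 74.0000; c·n₁/n = 92·246/492 = 46.0000
RR_MH = (23.9811 + 47.4630 + 74.0000) / (12.4528 + 15.7588 + 46.0000) = 145.4442 / 74.2116 = 1.95986

1.96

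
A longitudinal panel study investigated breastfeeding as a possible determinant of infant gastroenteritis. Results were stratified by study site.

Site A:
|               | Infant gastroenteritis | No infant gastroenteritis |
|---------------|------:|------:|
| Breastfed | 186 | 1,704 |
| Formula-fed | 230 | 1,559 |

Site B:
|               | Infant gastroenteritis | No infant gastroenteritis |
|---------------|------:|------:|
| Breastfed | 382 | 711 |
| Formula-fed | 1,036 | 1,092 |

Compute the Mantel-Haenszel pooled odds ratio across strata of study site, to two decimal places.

OR_MH = Σ(aᵢdᵢ/nᵢ) / Σ(bᵢcᵢ/nᵢ), where nᵢ is the stratum total.
Stratum 1 (Site A): n = 3679; a·d/n = 186·1559/3679 = 78.8187; b·c/n = 1704·230/3679 = 106.5289
Stratum 2 (Site B): n = 3221; a·d/n = 382·1092/3221 = 129.5076; b·c/n = 711·1036/3221 = 228.6855
OR_MH = (78.8187 + 129.5076) / (106.5289 + 228.6855) = 208.3263 / 335.2144 = 0.62147

0.62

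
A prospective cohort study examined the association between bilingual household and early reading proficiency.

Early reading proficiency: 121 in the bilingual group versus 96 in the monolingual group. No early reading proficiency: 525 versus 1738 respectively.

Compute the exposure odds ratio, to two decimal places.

4.17

From the description: a = 121, b = 525, c = 96, d = 1738.
OR = (a·d)/(b·c) = (121 × 1738) / (525 × 96) = 210298 / 50400 = 4.17258
The odds of early reading proficiency are about 4.17 times as high in the bilingual group.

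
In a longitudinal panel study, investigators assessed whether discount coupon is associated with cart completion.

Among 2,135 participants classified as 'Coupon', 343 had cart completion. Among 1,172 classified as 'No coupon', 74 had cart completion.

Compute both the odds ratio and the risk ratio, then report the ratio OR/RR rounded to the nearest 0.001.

1.116

From the description: a = 343, b = 1792, c = 74, d = 1098.
OR = (343·1098)/(1792·74) = 376614/132608 = 2.84005
Risk in exposed = 343/2135 = 0.16066; risk in unexposed = 74/1172 = 0.06314; RR = 2.54444
OR/RR = 2.84005 / 2.54444 = 1.11618
The outcome is not rare, so the OR lies further from 1 than the RR.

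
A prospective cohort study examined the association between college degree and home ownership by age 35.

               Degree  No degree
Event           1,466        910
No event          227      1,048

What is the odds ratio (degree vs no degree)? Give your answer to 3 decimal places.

7.438

Reading the table with exposure as columns: a = 1466 (Degree, case), b = 227 (Degree, non-case), c = 910 (No degree, case), d = 1048.
OR = (a·d)/(b·c) = (1466 × 1048) / (227 × 910) = 1536368 / 206570 = 7.43752
The odds of home ownership by age 35 are about 7.44 times as high in the degree group.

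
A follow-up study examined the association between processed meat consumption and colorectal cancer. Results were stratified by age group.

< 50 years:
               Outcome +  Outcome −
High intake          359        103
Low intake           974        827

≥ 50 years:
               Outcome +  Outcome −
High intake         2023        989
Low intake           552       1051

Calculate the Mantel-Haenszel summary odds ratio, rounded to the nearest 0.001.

3.640

OR_MH = Σ(aᵢdᵢ/nᵢ) / Σ(bᵢcᵢ/nᵢ), where nᵢ is the stratum total.
Stratum 1 (< 50 years): n = 2263; a·d/n = 359·827/2263 = 131.1944; b·c/n = 103·974/2263 = 44.3314
Stratum 2 (≥ 50 years): n = 4615; a·d/n = 2023·1051/4615 = 460.7092; b·c/n = 989·552/4615 = 118.2943
OR_MH = (131.1944 + 460.7092) / (44.3314 + 118.2943) = 591.9036 / 162.6257 = 3.63967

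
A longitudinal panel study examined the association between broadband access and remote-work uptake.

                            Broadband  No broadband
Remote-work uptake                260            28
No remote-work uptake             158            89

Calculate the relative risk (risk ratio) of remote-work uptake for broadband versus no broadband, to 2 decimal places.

Reading the table with exposure as columns: a = 260 (Broadband, case), b = 158 (Broadband, non-case), c = 28 (No broadband, case), d = 89.
Risk in exposed = 260/418 = 0.62201; risk in unexposed = 28/117 = 0.23932.
RR = 0.62201 / 0.23932 = 2.59911
The risk among the exposed is 2.60 times that among the unexposed.

2.60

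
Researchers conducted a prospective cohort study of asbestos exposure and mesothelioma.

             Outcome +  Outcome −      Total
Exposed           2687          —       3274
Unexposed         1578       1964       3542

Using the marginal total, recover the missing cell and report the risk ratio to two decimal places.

The missing cell is in the exposed row: 3274 − 2687 = 587.
So a = 2687, b = 587, c = 1578, d = 1964.
RR = [a/(a+b)] / [c/(c+d)] = (2687/3274) / (1578/3542) = 0.82071/0.44551 = 1.84217

1.84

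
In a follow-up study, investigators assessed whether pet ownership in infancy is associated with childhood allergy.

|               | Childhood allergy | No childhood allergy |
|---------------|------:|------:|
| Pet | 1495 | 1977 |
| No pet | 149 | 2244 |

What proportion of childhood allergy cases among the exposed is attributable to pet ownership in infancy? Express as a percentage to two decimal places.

85.54

Cells: a = 1495, b = 1977, c = 149, d = 2244.
Risk in exposed = 1495/3472 = 0.43059; risk in unexposed = 149/2393 = 0.06226.
RR = 0.43059/0.06226 = 6.91541
AR% = (RR − 1)/RR × 100 = (6.91541 − 1)/6.91541 × 100 = 85.5395%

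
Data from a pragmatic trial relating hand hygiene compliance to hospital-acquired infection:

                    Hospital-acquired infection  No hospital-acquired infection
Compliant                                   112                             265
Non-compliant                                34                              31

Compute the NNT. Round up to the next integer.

5

Risk in treated group = 112/377 = 0.29708; risk in control = 34/65 = 0.52308.
Absolute risk reduction = 0.52308 − 0.29708 = 0.22599
NNT = 1 / ARR = 1 / 0.22599 = 4.425 → round up → 5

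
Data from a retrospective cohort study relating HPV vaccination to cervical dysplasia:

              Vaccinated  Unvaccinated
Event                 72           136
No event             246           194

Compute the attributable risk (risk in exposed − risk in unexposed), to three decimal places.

Reading the table with exposure as columns: a = 72 (Vaccinated, case), b = 246 (Vaccinated, non-case), c = 136 (Unvaccinated, case), d = 194.
Risk in exposed = 72/318 = 0.226415; risk in unexposed = 136/330 = 0.412121.
Risk difference = 0.226415 − 0.412121 = -0.185706

-0.186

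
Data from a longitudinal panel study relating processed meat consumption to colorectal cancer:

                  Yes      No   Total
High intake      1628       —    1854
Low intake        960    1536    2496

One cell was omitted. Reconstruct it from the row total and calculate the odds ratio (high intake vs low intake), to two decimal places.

11.53

The missing cell is in the exposed row: 1854 − 1628 = 226.
So a = 1628, b = 226, c = 960, d = 1536.
OR = (a·d)/(b·c) = (1628 × 1536) / (226 × 960) = 2500608 / 216960 = 11.52566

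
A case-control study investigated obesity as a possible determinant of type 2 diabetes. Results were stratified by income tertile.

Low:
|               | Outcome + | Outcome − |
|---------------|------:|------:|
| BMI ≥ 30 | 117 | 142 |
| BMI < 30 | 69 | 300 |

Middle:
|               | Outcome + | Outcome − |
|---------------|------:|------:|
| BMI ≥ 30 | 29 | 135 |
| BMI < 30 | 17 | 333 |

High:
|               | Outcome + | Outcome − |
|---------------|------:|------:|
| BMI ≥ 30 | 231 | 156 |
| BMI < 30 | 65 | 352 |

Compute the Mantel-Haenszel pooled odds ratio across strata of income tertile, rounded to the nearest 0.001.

5.380

OR_MH = Σ(aᵢdᵢ/nᵢ) / Σ(bᵢcᵢ/nᵢ), where nᵢ is the stratum total.
Stratum 1 (Low): n = 628; a·d/n = 117·300/628 = 55.8917; b·c/n = 142·69/628 = 15.6019
Stratum 2 (Middle): n = 514; a·d/n = 29·333/514 = 18.7879; b·c/n = 135·17/514 = 4.4650
Stratum 3 (High): n = 804; a·d/n = 231·352/804 = 101.1343; b·c/n = 156·65/804 = 12.6119
OR_MH = (55.8917 + 18.7879 + 101.1343) / (15.6019 + 4.4650 + 12.6119) = 175.8140 / 32.6788 = 5.38006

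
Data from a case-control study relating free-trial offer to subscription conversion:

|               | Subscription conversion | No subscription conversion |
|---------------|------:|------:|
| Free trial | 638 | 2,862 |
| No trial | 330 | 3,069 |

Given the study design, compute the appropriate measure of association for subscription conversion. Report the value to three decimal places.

Cells: a = 638, b = 2862, c = 330, d = 3069.
This is a case-control study: participants were sampled on outcome status, so risks in the source population cannot be estimated directly — relative risk is not valid here. The odds ratio is the appropriate measure.
OR = (a·d)/(b·c) = (638 × 3069) / (2862 × 330) = 1958022 / 944460 = 2.07317

2.073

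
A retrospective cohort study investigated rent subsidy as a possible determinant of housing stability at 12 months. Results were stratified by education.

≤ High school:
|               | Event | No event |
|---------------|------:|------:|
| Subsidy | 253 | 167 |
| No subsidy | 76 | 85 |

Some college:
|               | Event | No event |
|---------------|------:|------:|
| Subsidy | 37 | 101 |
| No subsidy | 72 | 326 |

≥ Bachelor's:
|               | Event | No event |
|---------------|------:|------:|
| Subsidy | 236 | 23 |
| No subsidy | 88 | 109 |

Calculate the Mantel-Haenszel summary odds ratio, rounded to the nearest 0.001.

OR_MH = Σ(aᵢdᵢ/nᵢ) / Σ(bᵢcᵢ/nᵢ), where nᵢ is the stratum total.
Stratum 1 (≤ High school): n = 581; a·d/n = 253·85/581 = 37.0138; b·c/n = 167·76/581 = 21.8451
Stratum 2 (Some college): n = 536; a·d/n = 37·326/536 = 22.5037; b·c/n = 101·72/536 = 13.5672
Stratum 3 (≥ Bachelor's): n = 456; a·d/n = 236·109/456 = 56.4123; b·c/n = 23·88/456 = 4.4386
OR_MH = (37.0138 + 22.5037 + 56.4123) / (21.8451 + 13.5672 + 4.4386) = 115.9298 / 39.8509 = 2.90909

2.909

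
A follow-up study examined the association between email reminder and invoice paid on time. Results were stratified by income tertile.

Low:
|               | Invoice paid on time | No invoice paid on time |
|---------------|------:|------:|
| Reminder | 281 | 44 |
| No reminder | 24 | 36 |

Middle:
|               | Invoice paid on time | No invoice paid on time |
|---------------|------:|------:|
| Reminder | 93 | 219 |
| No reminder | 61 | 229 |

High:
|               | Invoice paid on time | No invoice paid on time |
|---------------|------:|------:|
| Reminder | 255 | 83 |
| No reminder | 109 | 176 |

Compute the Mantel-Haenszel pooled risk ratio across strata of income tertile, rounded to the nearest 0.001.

1.849

RR_MH = Σ(aᵢ·n₀ᵢ/nᵢ) / Σ(cᵢ·n₁ᵢ/nᵢ), with n₁ᵢ = aᵢ+bᵢ (exposed), n₀ᵢ = cᵢ+dᵢ (unexposed), nᵢ = n₁ᵢ+n₀ᵢ.
Stratum 1 (Low): n₁ = 325, n₀ = 60, n = 385; a·n₀/n = 281·60/385 = 43.7922; c·n₁/n = 24·325/385 = 20.2597
Stratum 2 (Middle): n₁ = 312, n₀ = 290, n = 602; a·n₀/n = 93·290/602 = 44.8007; c·n₁/n = 61·312/602 = 31.6146
Stratum 3 (High): n₁ = 338, n₀ = 285, n = 623; a·n₀/n = 255·285/623 = 116.6533; c·n₁/n = 109·338/623 = 59.1364
RR_MH = (43.7922 + 44.8007 + 116.6533) / (20.2597 + 31.6146 + 59.1364) = 205.2462 / 111.0108 = 1.84888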